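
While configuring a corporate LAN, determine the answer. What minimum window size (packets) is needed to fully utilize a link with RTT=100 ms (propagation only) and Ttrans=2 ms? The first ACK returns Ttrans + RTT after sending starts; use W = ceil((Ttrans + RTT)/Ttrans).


Given: Ttrans = 2 ms, RTT = 100 ms (= 2 * Tprop, Tprop = 50 ms)
Time until first ACK returns = Ttrans + RTT = 2 + 100 = 102 ms
Need W * Ttrans >= Ttrans + RTT  ->  W >= (Ttrans + RTT) / Ttrans
(Ttrans + RTT) / Ttrans = 102 / 2 = 51
W_min = ceil(51) = 51

51


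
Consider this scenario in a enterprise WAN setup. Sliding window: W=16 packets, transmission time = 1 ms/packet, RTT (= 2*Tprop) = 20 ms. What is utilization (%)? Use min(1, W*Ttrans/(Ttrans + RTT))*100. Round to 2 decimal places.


Given: W = 16, Ttrans = 1 ms, RTT = 20 ms (= 2 * Tprop, Tprop = 10 ms)
Cycle time = Ttrans + RTT = 1 + 20 = 21 ms (first packet sent until its ACK returns)
W * Ttrans = 16 * 1 = 16 ms of sending per cycle
W * Ttrans / (Ttrans + RTT) = 16 / 21 = 0.761905
U = min(1, 0.761905) = 0.761905
U% = 76.19%

76.19


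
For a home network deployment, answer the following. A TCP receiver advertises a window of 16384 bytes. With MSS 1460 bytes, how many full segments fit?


Given: RWND = 16384 bytes, MSS = 1460 bytes
Full segments = floor(RWND / MSS)
Full segments = floor(16384 / 1460)
Full segments = floor(11.2219) = 11

11


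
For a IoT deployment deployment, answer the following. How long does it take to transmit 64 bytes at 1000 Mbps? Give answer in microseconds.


Given: packet = 64 bytes, bandwidth = 1000 Mbps
Packet in bits = 64 * 8 = 512 bits
Bandwidth = 1000 * 10^6 = 1000000000 bps
Time = 512 / 1000000000 seconds
Time in us = 512 * 10^6 / 1000000000 = 0.512

0.512


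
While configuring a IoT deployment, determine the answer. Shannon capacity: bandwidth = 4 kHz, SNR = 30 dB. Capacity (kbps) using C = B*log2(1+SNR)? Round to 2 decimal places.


Given: B = 4 kHz, SNR = 30 dB
SNR linear = 10^(30/10) = 1000
1 + SNR = 1001
log2(1001) = 9.9672262588
C = 4 * 1000 * 9.9672262588 = 39868.9050 bps
C = 39.868905 kbps -> 39.87 kbps (2 dp)

39.87


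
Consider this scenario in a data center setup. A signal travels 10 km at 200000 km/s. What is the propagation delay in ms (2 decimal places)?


Given: distance = 10 km, speed = 200000 km/s
Delay = distance / speed = 10 / 200000 seconds
Delay in ms = 10 * 1000 / 200000
Delay = 0.0500 ms
Rounded to 2 dp = 0.05 ms

0.05


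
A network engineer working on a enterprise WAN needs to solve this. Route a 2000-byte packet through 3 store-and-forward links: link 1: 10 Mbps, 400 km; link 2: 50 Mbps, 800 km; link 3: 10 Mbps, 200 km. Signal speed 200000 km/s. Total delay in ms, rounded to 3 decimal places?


Packet = 2000 bytes = 16000 bits. Store-and-forward: sum (t_trans + t_prop) per link.
Link 1: t_trans = 16000/(10*10^6) s = 1.6000 ms; t_prop = 400/200000 s = 2.0000 ms; subtotal = 3.6000 ms
Link 2: t_trans = 16000/(50*10^6) s = 0.3200 ms; t_prop = 800/200000 s = 4.0000 ms; subtotal = 4.3200 ms
Link 3: t_trans = 16000/(10*10^6) s = 1.6000 ms; t_prop = 200/200000 s = 1.0000 ms; subtotal = 2.6000 ms
End-to-end = 3.6000 + 4.3200 + 2.6000 = 10.5200 ms -> 10.520 ms (3 dp)

10.520


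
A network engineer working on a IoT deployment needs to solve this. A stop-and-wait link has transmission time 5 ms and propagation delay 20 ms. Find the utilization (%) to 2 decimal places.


Given: Ttrans = 5 ms, Tprop = 20 ms
RTT = 2 * Tprop = 2 * 20 = 40 ms
U = Ttrans / (Ttrans + RTT)
U = 5 / (5 + 40)
U = 5 / 45 = 0.111111
U% = 11.11%

11.11


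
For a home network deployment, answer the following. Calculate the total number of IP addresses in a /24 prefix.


Given: CIDR prefix /24
Host bits = 32 - 24 = 8
Total addresses = 2^8 = 256

256


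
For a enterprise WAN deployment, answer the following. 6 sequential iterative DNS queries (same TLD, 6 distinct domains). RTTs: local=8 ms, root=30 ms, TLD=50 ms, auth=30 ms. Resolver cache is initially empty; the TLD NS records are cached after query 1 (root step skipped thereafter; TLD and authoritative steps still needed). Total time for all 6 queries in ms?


Lookup 1 (cold cache): local + root + TLD + auth = 8 + 30 + 50 + 30 = 118 ms
Lookups 2..6 (TLD NS cached -> skip root; new domain -> still ask TLD and auth): local + TLD + auth = 8 + 50 + 30 = 88 ms each
Remaining 5 lookups: 5 * 88 = 440 ms
Total = 118 + 440 = 558 ms

558


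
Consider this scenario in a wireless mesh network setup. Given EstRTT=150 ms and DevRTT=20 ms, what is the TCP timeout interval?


Given: EstRTT = 150 ms, DevRTT = 20 ms
Timeout = EstRTT + 4 * DevRTT
4 * DevRTT = 4 * 20 = 80
Timeout = 150 + 80 = 230 ms

230


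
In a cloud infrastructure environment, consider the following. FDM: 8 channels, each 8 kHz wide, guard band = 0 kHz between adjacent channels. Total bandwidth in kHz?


Given: 8 channels, 8 kHz each, guard = 0 kHz
Channel bandwidth = 8 * 8 = 64 kHz
Guard bands = 7 gaps * 0 kHz = 0 kHz
Total = 64 + 0 = 64 kHz

64


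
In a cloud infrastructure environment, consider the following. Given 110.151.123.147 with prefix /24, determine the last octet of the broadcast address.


Given: IP = 110.151.123.147, prefix = /24
Host bits = 32 - 24 = 8
Network last octet = 147 AND mask = 0
Host part size = 2^8 - 1 = 255
Broadcast last octet = 0 OR 255 = 255

255


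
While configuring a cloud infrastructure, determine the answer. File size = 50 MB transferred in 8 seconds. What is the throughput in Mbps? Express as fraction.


Given: file = 50 MB, time = 8 s
File in Mb = 50 * 8 = 400 Mb
Throughput = 400 / 8 Mbps
Throughput = 50 Mbps

50


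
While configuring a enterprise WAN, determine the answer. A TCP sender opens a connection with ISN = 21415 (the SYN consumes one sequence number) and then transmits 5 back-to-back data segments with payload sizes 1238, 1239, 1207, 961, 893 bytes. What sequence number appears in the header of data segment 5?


The SYN occupies sequence number ISN = 21415, so the first data byte is ISN + 1 = 21416.
SEQ of data segment i = (ISN + 1) + sum of payload sizes of segments 1..i-1.
Segment 1: SEQ = 21416, payload = 1238 bytes
Segment 2: SEQ = 22654, payload = 1239 bytes
Segment 3: SEQ = 23893, payload = 1207 bytes
Segment 4: SEQ = 25100, payload = 961 bytes
Segment 5: SEQ = 26061, payload = 893 bytes
SEQ of segment 5 = 21416 + 1238 + 1239 + 1207 + 961 = 26061

26061


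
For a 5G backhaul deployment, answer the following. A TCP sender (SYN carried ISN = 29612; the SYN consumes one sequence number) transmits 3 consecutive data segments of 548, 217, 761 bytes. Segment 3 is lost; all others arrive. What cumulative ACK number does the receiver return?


SYN uses sequence number 29612; first data byte = ISN + 1 = 29613.
Segment 1: SEQ = 29613, len = 548 B, covers [29613, 30160]
Segment 2: SEQ = 30161, len = 217 B, covers [30161, 30377]
Segment 3: SEQ = 30378, len = 761 B, covers [30378, 31138] [LOST]
In-order data received: bytes [29613, 30377] (segments 1..2).
Segment 3 missing -> gap begins at byte 30378.
Cumulative ACK = next expected in-order byte = 29613 + 548 + 217 = 30378

30378


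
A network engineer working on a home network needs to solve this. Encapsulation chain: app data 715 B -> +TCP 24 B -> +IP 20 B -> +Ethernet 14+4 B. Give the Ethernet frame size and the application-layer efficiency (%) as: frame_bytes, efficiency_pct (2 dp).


TCP segment = 715 + 24 = 739 B
IP packet = 739 + 20 = 759 B
Ethernet frame = 759 + 14 + 4 = 777 B
Efficiency = app / frame = 715 / 777 = 0.920206 = 92.0206% -> 92.02% (2 dp)

777, 92.02


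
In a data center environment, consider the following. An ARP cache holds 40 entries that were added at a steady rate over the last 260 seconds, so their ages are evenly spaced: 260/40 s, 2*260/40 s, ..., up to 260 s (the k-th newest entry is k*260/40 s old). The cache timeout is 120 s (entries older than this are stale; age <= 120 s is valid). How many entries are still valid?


Ages are k * 260/40 s for k = 1..40 (spacing = 6.5000 s).
Entry k is valid iff k * 260/40 <= 120 iff k <= 40 * 120 / 260 = 18.4615
n_valid = floor(18.4615) = 18
(n_stale = 40 - 18 = 22)

18


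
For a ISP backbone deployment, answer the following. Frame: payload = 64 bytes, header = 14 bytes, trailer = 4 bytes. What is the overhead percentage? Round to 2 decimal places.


Given: payload = 64 B, header = 14 B, trailer = 4 B
Overhead bytes = header + trailer = 14 + 4 = 18
Total frame = payload + overhead = 64 + 18 = 82
Overhead % = 18 / 82 * 100 = 21.9512% -> 21.95% (2 dp)

21.95


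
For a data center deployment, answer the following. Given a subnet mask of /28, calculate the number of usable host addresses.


Given: subnet mask /28
Host bits = 32 - 28 = 4
Total addresses = 2^4 = 16
Usable hosts = 16 - 2 (network + broadcast) = 14

14


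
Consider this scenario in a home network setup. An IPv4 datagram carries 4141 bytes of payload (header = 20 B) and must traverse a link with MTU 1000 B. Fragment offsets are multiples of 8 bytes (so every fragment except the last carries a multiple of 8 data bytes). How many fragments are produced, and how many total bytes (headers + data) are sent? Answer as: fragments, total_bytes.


Max data per non-final fragment = floor((MTU - header)/8)*8 = floor((1000 - 20)/8)*8 = floor(980/8)*8 = 976 B
Final fragment needs no 8-byte alignment: it can carry up to MTU - header = 980 B
Non-final fragments needed = ceil((payload - 980) / 976) = ceil(3161/976) = ceil(3.2387) = 4
Number of fragments = 4 + 1 = 5
Fragment sizes (data): 4 * 976 B + 237 B (last, 237 <= 980 OK)
Total bytes sent = payload + n_frags * header = 4141 + 5*20 = 4141 + 100 = 4241 B

5, 4241


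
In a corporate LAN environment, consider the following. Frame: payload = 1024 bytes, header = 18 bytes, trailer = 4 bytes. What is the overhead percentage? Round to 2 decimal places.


Given: payload = 1024 B, header = 18 B, trailer = 4 B
Overhead bytes = header + trailer = 18 + 4 = 22
Total frame = payload + overhead = 1024 + 22 = 1046
Overhead % = 22 / 1046 * 100 = 2.1033% -> 2.10% (2 dp)

2.10


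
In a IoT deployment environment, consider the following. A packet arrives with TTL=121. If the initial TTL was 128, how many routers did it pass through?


Given: initial TTL = 128, received TTL = 121
Hops = initial TTL - received TTL
Hops = 128 - 121 = 7

7


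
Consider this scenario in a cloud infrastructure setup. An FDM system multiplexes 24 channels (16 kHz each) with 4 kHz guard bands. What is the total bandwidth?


Given: 24 channels, 16 kHz each, guard = 4 kHz
Channel bandwidth = 24 * 16 = 384 kHz
Guard bands = 23 gaps * 4 kHz = 92 kHz
Total = 384 + 92 = 476 kHz

476


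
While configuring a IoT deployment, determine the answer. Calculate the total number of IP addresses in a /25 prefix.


Given: CIDR prefix /25
Host bits = 32 - 25 = 7
Total addresses = 2^7 = 128

128


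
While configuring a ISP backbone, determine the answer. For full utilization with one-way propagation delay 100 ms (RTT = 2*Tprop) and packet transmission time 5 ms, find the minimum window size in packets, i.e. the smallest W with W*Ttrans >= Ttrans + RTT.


Given: Ttrans = 5 ms, RTT = 200 ms (= 2 * Tprop, Tprop = 100 ms)
Time until first ACK returns = Ttrans + RTT = 5 + 200 = 205 ms
Need W * Ttrans >= Ttrans + RTT  ->  W >= (Ttrans + RTT) / Ttrans
(Ttrans + RTT) / Ttrans = 205 / 5 = 41
W_min = ceil(41) = 41

41


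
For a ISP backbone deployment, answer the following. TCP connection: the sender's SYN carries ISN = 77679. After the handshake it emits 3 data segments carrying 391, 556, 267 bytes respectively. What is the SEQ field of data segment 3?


The SYN occupies sequence number ISN = 77679, so the first data byte is ISN + 1 = 77680.
SEQ of data segment i = (ISN + 1) + sum of payload sizes of segments 1..i-1.
Segment 1: SEQ = 77680, payload = 391 bytes
Segment 2: SEQ = 78071, payload = 556 bytes
Segment 3: SEQ = 78627, payload = 267 bytes
SEQ of segment 3 = 77680 + 391 + 556 = 78627

78627


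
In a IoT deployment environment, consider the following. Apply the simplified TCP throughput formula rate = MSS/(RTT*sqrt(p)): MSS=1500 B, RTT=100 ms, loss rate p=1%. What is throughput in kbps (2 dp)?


Given: MSS = 1500 bytes, RTT = 100 ms, loss = 1%
RTT in seconds = 100 / 1000 = 0.1
Loss rate = 1% = 0.01
sqrt(loss) = sqrt(0.01) = 0.1
Throughput (bytes/s) = 1500 / (0.1 * 0.1) = 150000.0000
Throughput (kbps) = 150000.0000 * 8 / 1000 = 1200.000000 -> 1200.00 kbps (2 dp)

1200.00


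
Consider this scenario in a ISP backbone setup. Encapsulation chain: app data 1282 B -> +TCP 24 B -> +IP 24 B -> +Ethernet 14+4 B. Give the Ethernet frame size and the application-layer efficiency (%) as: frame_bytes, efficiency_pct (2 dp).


TCP segment = 1282 + 24 = 1306 B
IP packet = 1306 + 24 = 1330 B
Ethernet frame = 1330 + 14 + 4 = 1348 B
Efficiency = app / frame = 1282 / 1348 = 0.951039 = 95.1039% -> 95.10% (2 dp)

1348, 95.10


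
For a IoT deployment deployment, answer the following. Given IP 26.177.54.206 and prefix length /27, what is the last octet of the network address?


Given: IP = 26.177.54.206, prefix = /27
Subnet mask = 255.255.255.224
Last octet of IP: 206
Last octet of mask: 224
Network last octet = 206 AND 224 = 192

192


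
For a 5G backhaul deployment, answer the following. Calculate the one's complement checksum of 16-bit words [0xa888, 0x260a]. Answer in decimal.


Given words: [0xa888, 0x260a]
Step 1: Sum all words
Raw sum = 43144 + 9738 = 52882
One's complement = ~52882 & 0xFFFF = 12653

12653


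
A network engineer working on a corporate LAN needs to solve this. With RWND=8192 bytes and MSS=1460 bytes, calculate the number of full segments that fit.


Given: RWND = 8192 bytes, MSS = 1460 bytes
Full segments = floor(RWND / MSS)
Full segments = floor(8192 / 1460)
Full segments = floor(5.611) = 5

5


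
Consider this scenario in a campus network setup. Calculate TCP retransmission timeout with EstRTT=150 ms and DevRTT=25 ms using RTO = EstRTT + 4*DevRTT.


Given: EstRTT = 150 ms, DevRTT = 25 ms
Timeout = EstRTT + 4 * DevRTT
4 * DevRTT = 4 * 25 = 100
Timeout = 150 + 100 = 250 ms

250


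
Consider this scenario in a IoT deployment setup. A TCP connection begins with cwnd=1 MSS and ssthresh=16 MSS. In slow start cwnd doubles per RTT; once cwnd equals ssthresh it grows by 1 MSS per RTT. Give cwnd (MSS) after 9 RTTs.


RTT 0: cwnd = 1 MSS (initial)
RTT 1: cwnd = 2 MSS (slow start, doubled)
RTT 2: cwnd = 4 MSS (slow start, doubled)
RTT 3: cwnd = 8 MSS (slow start, doubled)
RTT 4: cwnd = 16 MSS (slow start, doubled)
RTT 5: cwnd = 17 MSS (congestion avoidance, +1)
RTT 6: cwnd = 18 MSS (congestion avoidance, +1)
RTT 7: cwnd = 19 MSS (congestion avoidance, +1)
RTT 8: cwnd = 20 MSS (congestion avoidance, +1)
RTT 9: cwnd = 21 MSS (congestion avoidance, +1)

21


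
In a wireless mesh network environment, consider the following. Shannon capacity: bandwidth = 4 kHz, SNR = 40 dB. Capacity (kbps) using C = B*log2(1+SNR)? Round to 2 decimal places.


Given: B = 4 kHz, SNR = 40 dB
SNR linear = 10^(40/10) = 10000
1 + SNR = 10001
log2(10001) = 13.2878566418
C = 4 * 1000 * 13.2878566418 = 53151.4266 bps
C = 53.151427 kbps -> 53.15 kbps (2 dp)

53.15


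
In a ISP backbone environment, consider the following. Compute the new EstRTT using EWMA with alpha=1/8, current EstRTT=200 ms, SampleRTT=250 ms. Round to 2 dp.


Given: EstRTT = 200 ms, SampleRTT = 250 ms, alpha = 1/8
New EstRTT = (1 - alpha) * EstRTT + alpha * SampleRTT
(7/8) * 200 = 175
(1/8) * 250 = 31.25
New EstRTT = 175 + 31.25 = 206.25 ms -> 206.25 ms (2 dp)

206.25


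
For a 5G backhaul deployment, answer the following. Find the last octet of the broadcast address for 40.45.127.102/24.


Given: IP = 40.45.127.102, prefix = /24
Host bits = 32 - 24 = 8
Network last octet = 102 AND mask = 0
Host part size = 2^8 - 1 = 255
Broadcast last octet = 0 OR 255 = 255

255


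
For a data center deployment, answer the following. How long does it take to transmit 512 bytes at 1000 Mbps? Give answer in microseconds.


Given: packet = 512 bytes, bandwidth = 1000 Mbps
Packet in bits = 512 * 8 = 4096 bits
Bandwidth = 1000 * 10^6 = 1000000000 bps
Time = 4096 / 1000000000 seconds
Time in us = 4096 * 10^6 / 1000000000 = 4.096

4.096


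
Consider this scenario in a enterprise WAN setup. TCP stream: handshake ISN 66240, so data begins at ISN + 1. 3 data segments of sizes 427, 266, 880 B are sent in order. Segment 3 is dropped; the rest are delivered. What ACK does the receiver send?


SYN uses sequence number 66240; first data byte = ISN + 1 = 66241.
Segment 1: SEQ = 66241, len = 427 B, covers [66241, 66667]
Segment 2: SEQ = 66668, len = 266 B, covers [66668, 66933]
Segment 3: SEQ = 66934, len = 880 B, covers [66934, 67813] [LOST]
In-order data received: bytes [66241, 66933] (segments 1..2).
Segment 3 missing -> gap begins at byte 66934.
Cumulative ACK = next expected in-order byte = 66241 + 427 + 266 = 66934

66934


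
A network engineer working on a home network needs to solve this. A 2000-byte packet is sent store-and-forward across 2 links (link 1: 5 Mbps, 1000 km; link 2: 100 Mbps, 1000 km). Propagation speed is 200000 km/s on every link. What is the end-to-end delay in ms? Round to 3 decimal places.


Packet = 2000 bytes = 16000 bits. Store-and-forward: sum (t_trans + t_prop) per link.
Link 1: t_trans = 16000/(5*10^6) s = 3.2000 ms; t_prop = 1000/200000 s = 5.0000 ms; subtotal = 8.2000 ms
Link 2: t_trans = 16000/(100*10^6) s = 0.1600 ms; t_prop = 1000/200000 s = 5.0000 ms; subtotal = 5.1600 ms
End-to-end = 8.2000 + 5.1600 = 13.3600 ms -> 13.360 ms (3 dp)

13.360


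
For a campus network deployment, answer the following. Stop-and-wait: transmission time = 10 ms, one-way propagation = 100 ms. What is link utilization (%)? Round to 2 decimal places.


Given: Ttrans = 10 ms, Tprop = 100 ms
RTT = 2 * Tprop = 2 * 100 = 200 ms
U = Ttrans / (Ttrans + RTT)
U = 10 / (10 + 200)
U = 10 / 210 = 0.047619
U% = 4.76%

4.76


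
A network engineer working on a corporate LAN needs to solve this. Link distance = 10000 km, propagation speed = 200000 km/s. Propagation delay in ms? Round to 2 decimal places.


Given: distance = 10000 km, speed = 200000 km/s
Delay = distance / speed = 10000 / 200000 seconds
Delay in ms = 10000 * 1000 / 200000
Delay = 50.0000 ms
Rounded to 2 dp = 50.00 ms

50.00


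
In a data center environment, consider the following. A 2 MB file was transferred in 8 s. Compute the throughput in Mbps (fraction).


Given: file = 2 MB, time = 8 s
File in Mb = 2 * 8 = 16 Mb
Throughput = 16 / 8 Mbps
Throughput = 2 Mbps

2


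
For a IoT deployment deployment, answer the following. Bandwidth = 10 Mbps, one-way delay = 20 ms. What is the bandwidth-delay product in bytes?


Given: bandwidth = 10 Mbps, delay = 20 ms
BDP in bits = 10 * 10^6 * 20 / 1000
BDP in bits = 200000
BDP in bytes = 200000 / 8 = 25000

25000


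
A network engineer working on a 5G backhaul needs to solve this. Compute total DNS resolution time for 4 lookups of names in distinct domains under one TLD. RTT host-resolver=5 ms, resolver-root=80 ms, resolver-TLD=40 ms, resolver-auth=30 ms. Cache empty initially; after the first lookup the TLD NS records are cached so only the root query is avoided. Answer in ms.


Lookup 1 (cold cache): local + root + TLD + auth = 5 + 80 + 40 + 30 = 155 ms
Lookups 2..4 (TLD NS cached -> skip root; new domain -> still ask TLD and auth): local + TLD + auth = 5 + 40 + 30 = 75 ms each
Remaining 3 lookups: 3 * 75 = 225 ms
Total = 155 + 225 = 380 ms

380


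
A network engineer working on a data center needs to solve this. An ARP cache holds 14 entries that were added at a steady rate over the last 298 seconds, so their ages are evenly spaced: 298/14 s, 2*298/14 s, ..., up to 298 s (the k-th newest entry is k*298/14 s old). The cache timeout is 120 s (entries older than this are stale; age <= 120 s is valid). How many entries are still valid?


Ages are k * 298/14 s for k = 1..14 (spacing = 21.2857 s).
Entry k is valid iff k * 298/14 <= 120 iff k <= 14 * 120 / 298 = 5.6376
n_valid = floor(5.6376) = 5
(n_stale = 14 - 5 = 9)

5


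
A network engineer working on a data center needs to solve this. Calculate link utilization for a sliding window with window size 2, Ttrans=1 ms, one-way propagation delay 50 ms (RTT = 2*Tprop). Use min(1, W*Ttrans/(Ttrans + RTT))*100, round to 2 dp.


Given: W = 2, Ttrans = 1 ms, RTT = 100 ms (= 2 * Tprop, Tprop = 50 ms)
Cycle time = Ttrans + RTT = 1 + 100 = 101 ms (first packet sent until its ACK returns)
W * Ttrans = 2 * 1 = 2 ms of sending per cycle
W * Ttrans / (Ttrans + RTT) = 2 / 101 = 0.019802
U = min(1, 0.019802) = 0.019802
U% = 1.98%

1.98


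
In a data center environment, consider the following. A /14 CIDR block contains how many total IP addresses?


Given: CIDR prefix /14
Host bits = 32 - 14 = 18
Total addresses = 2^18 = 262144

262144


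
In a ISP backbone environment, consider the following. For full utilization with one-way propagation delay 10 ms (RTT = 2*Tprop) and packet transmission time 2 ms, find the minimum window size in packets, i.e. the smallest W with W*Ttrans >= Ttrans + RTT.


Given: Ttrans = 2 ms, RTT = 20 ms (= 2 * Tprop, Tprop = 10 ms)
Time until first ACK returns = Ttrans + RTT = 2 + 20 = 22 ms
Need W * Ttrans >= Ttrans + RTT  ->  W >= (Ttrans + RTT) / Ttrans
(Ttrans + RTT) / Ttrans = 22 / 2 = 11
W_min = ceil(11) = 11

11


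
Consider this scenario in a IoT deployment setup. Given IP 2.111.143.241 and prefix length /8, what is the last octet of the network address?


Given: IP = 2.111.143.241, prefix = /8
Subnet mask = 255.0.0.0
Last octet of IP: 241
Last octet of mask: 0
Network last octet = 241 AND 0 = 0

0


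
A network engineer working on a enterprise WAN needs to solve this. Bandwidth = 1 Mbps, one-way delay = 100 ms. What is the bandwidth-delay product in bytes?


Given: bandwidth = 1 Mbps, delay = 100 ms
BDP in bits = 1 * 10^6 * 100 / 1000
BDP in bits = 100000
BDP in bytes = 100000 / 8 = 12500

12500


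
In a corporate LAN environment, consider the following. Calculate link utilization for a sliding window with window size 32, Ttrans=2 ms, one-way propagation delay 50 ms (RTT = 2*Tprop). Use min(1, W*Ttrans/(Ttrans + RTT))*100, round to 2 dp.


Given: W = 32, Ttrans = 2 ms, RTT = 100 ms (= 2 * Tprop, Tprop = 50 ms)
Cycle time = Ttrans + RTT = 2 + 100 = 102 ms (first packet sent until its ACK returns)
W * Ttrans = 32 * 2 = 64 ms of sending per cycle
W * Ttrans / (Ttrans + RTT) = 64 / 102 = 0.627451
U = min(1, 0.627451) = 0.627451
U% = 62.75%

62.75


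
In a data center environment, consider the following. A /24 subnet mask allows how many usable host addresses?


Given: subnet mask /24
Host bits = 32 - 24 = 8
Total addresses = 2^8 = 256
Usable hosts = 256 - 2 (network + broadcast) = 254

254


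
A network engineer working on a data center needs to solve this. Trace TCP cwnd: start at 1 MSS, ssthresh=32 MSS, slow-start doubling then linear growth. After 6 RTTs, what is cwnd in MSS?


RTT 0: cwnd = 1 MSS (initial)
RTT 1: cwnd = 2 MSS (slow start, doubled)
RTT 2: cwnd = 4 MSS (slow start, doubled)
RTT 3: cwnd = 8 MSS (slow start, doubled)
RTT 4: cwnd = 16 MSS (slow start, doubled)
RTT 5: cwnd = 32 MSS (slow start, doubled)
RTT 6: cwnd = 33 MSS (congestion avoidance, +1)

33


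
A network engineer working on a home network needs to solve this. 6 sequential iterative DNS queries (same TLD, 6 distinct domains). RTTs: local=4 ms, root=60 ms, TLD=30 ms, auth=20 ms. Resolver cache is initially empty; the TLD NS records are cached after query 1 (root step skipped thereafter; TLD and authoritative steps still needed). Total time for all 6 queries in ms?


Lookup 1 (cold cache): local + root + TLD + auth = 4 + 60 + 30 + 20 = 114 ms
Lookups 2..6 (TLD NS cached -> skip root; new domain -> still ask TLD and auth): local + TLD + auth = 4 + 30 + 20 = 54 ms each
Remaining 5 lookups: 5 * 54 = 270 ms
Total = 114 + 270 = 384 ms

384


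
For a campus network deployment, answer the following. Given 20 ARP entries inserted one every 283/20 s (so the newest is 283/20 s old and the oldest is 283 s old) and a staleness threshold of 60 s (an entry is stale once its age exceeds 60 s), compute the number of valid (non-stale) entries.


Ages are k * 283/20 s for k = 1..20 (spacing = 14.1500 s).
Entry k is valid iff k * 283/20 <= 60 iff k <= 20 * 60 / 283 = 4.2403
n_valid = floor(4.2403) = 4
(n_stale = 20 - 4 = 16)

4


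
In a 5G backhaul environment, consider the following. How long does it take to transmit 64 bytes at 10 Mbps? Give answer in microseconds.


Given: packet = 64 bytes, bandwidth = 10 Mbps
Packet in bits = 64 * 8 = 512 bits
Bandwidth = 10 * 10^6 = 10000000 bps
Time = 512 / 10000000 seconds
Time in us = 512 * 10^6 / 10000000 = 51.2

51.2


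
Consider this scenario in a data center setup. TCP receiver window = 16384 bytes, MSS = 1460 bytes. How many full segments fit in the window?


Given: RWND = 16384 bytes, MSS = 1460 bytes
Full segments = floor(RWND / MSS)
Full segments = floor(16384 / 1460)
Full segments = floor(11.2219) = 11

11


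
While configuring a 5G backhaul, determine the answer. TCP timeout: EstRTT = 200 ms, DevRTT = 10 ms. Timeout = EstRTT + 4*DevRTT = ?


Given: EstRTT = 200 ms, DevRTT = 10 ms
Timeout = EstRTT + 4 * DevRTT
4 * DevRTT = 4 * 10 = 40
Timeout = 200 + 40 = 240 ms

240


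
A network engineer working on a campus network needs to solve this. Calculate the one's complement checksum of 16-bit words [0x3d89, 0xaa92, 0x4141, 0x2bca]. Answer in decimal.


Given words: [0x3d89, 0xaa92, 0x4141, 0x2bca]
Step 1: Sum all words
Raw sum = 15753 + 43666 + 16705 + 11210 = 87334
Step 2: Fold carry: (21798 + 1) = 21799
One's complement = ~21799 & 0xFFFF = 43736

43736


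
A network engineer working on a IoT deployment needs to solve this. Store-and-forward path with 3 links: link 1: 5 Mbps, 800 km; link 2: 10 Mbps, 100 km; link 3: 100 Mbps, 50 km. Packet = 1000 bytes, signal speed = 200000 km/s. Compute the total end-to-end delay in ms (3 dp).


Packet = 1000 bytes = 8000 bits. Store-and-forward: sum (t_trans + t_prop) per link.
Link 1: t_trans = 8000/(5*10^6) s = 1.6000 ms; t_prop = 800/200000 s = 4.0000 ms; subtotal = 5.6000 ms
Link 2: t_trans = 8000/(10*10^6) s = 0.8000 ms; t_prop = 100/200000 s = 0.5000 ms; subtotal = 1.3000 ms
Link 3: t_trans = 8000/(100*10^6) s = 0.0800 ms; t_prop = 50/200000 s = 0.2500 ms; subtotal = 0.3300 ms
End-to-end = 5.6000 + 1.3000 + 0.3300 = 7.2300 ms -> 7.230 ms (3 dp)

7.230


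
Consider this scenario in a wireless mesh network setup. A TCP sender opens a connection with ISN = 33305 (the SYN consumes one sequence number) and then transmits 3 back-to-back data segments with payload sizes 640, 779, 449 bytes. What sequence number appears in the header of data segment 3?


The SYN occupies sequence number ISN = 33305, so the first data byte is ISN + 1 = 33306.
SEQ of data segment i = (ISN + 1) + sum of payload sizes of segments 1..i-1.
Segment 1: SEQ = 33306, payload = 640 bytes
Segment 2: SEQ = 33946, payload = 779 bytes
Segment 3: SEQ = 34725, payload = 449 bytes
SEQ of segment 3 = 33306 + 640 + 779 = 34725

34725


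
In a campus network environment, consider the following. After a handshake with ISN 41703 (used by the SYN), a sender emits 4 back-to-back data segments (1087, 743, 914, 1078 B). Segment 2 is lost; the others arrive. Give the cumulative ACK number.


SYN uses sequence number 41703; first data byte = ISN + 1 = 41704.
Segment 1: SEQ = 41704, len = 1087 B, covers [41704, 42790]
Segment 2: SEQ = 42791, len = 743 B, covers [42791, 43533] [LOST]
Segment 3: SEQ = 43534, len = 914 B, covers [43534, 44447]
Segment 4: SEQ = 44448, len = 1078 B, covers [44448, 45525]
In-order data received: bytes [41704, 42790] (segments 1..1).
Segment 2 missing -> gap begins at byte 42791; later segments buffered out of order.
Cumulative ACK = next expected in-order byte = 41704 + 1087 = 42791

42791


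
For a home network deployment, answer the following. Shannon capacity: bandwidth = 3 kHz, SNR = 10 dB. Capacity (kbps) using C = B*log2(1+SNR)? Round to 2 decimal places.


Given: B = 3 kHz, SNR = 10 dB
SNR linear = 10^(10/10) = 10
1 + SNR = 11
log2(11) = 3.4594316186
C = 3 * 1000 * 3.4594316186 = 10378.2949 bps
C = 10.378295 kbps -> 10.38 kbps (2 dp)

10.38


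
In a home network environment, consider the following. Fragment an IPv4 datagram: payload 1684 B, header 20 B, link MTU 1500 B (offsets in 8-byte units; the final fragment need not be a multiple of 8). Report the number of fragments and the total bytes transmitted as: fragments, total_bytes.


Max data per non-final fragment = floor((MTU - header)/8)*8 = floor((1500 - 20)/8)*8 = floor(1480/8)*8 = 1480 B
Final fragment needs no 8-byte alignment: it can carry up to MTU - header = 1480 B
Non-final fragments needed = ceil((payload - 1480) / 1480) = ceil(204/1480) = ceil(0.1378) = 1
Number of fragments = 1 + 1 = 2
Fragment sizes (data): 1 * 1480 B + 204 B (last, 204 <= 1480 OK)
Total bytes sent = payload + n_frags * header = 1684 + 2*20 = 1684 + 40 = 1724 B

2, 1724


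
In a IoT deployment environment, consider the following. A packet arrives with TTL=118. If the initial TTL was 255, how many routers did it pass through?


Given: initial TTL = 255, received TTL = 118
Hops = initial TTL - received TTL
Hops = 255 - 118 = 137

137


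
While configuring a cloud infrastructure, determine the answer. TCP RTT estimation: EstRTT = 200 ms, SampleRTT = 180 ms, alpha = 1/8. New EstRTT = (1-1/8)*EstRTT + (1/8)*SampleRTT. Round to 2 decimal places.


Given: EstRTT = 200 ms, SampleRTT = 180 ms, alpha = 1/8
New EstRTT = (1 - alpha) * EstRTT + alpha * SampleRTT
(7/8) * 200 = 175
(1/8) * 180 = 22.5
New EstRTT = 175 + 22.5 = 197.5 ms -> 197.50 ms (2 dp)

197.50


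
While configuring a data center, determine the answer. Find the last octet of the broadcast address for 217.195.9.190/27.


Given: IP = 217.195.9.190, prefix = /27
Host bits = 32 - 27 = 5
Network last octet = 190 AND mask = 160
Host part size = 2^5 - 1 = 31
Broadcast last octet = 160 OR 31 = 191

191


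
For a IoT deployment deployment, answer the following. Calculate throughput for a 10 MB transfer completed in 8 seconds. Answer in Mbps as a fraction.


Given: file = 10 MB, time = 8 s
File in Mb = 10 * 8 = 80 Mb
Throughput = 80 / 8 Mbps
Throughput = 10 Mbps

10


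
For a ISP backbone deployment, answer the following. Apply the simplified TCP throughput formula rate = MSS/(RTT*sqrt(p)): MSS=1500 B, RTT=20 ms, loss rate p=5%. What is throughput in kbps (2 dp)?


Given: MSS = 1500 bytes, RTT = 20 ms, loss = 5%
RTT in seconds = 20 / 1000 = 0.02
Loss rate = 5% = 0.05
sqrt(loss) = sqrt(0.05) = 0.223606797750
Throughput (bytes/s) = 1500 / (0.02 * 0.223606797750) = 335410.1966
Throughput (kbps) = 335410.1966 * 8 / 1000 = 2683.281573 -> 2683.28 kbps (2 dp)

2683.28


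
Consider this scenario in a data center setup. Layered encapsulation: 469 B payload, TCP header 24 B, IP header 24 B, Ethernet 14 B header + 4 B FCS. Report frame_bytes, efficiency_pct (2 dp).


TCP segment = 469 + 24 = 493 B
IP packet = 493 + 24 = 517 B
Ethernet frame = 517 + 14 + 4 = 535 B
Efficiency = app / frame = 469 / 535 = 0.876636 = 87.6636% -> 87.66% (2 dp)

535, 87.66


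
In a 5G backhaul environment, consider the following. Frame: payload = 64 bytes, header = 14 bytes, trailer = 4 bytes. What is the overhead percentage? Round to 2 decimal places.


Given: payload = 64 B, header = 14 B, trailer = 4 B
Overhead bytes = header + trailer = 14 + 4 = 18
Total frame = payload + overhead = 64 + 18 = 82
Overhead % = 18 / 82 * 100 = 21.9512% -> 21.95% (2 dp)

21.95


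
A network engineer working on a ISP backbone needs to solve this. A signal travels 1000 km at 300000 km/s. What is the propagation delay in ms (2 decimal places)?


Given: distance = 1000 km, speed = 300000 km/s
Delay = distance / speed = 1000 / 300000 seconds
Delay in ms = 1000 * 1000 / 300000
Delay = 3.3333 ms
Rounded to 2 dp = 3.33 ms

3.33


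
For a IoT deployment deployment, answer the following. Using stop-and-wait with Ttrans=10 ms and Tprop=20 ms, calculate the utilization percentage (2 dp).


Given: Ttrans = 10 ms, Tprop = 20 ms
RTT = 2 * Tprop = 2 * 20 = 40 ms
U = Ttrans / (Ttrans + RTT)
U = 10 / (10 + 40)
U = 10 / 50 = 0.2
U% = 20.00%

20.00


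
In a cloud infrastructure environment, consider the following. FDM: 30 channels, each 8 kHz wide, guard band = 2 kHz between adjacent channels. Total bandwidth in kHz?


Given: 30 channels, 8 kHz each, guard = 2 kHz
Channel bandwidth = 30 * 8 = 240 kHz
Guard bands = 29 gaps * 2 kHz = 58 kHz
Total = 240 + 58 = 298 kHz

298


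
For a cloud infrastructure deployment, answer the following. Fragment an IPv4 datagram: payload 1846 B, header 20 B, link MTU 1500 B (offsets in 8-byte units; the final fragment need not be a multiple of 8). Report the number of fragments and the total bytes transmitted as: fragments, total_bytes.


Max data per non-final fragment = floor((MTU - header)/8)*8 = floor((1500 - 20)/8)*8 = floor(1480/8)*8 = 1480 B
Final fragment needs no 8-byte alignment: it can carry up to MTU - header = 1480 B
Non-final fragments needed = ceil((payload - 1480) / 1480) = ceil(366/1480) = ceil(0.2473) = 1
Number of fragments = 1 + 1 = 2
Fragment sizes (data): 1 * 1480 B + 366 B (last, 366 <= 1480 OK)
Total bytes sent = payload + n_frags * header = 1846 + 2*20 = 1846 + 40 = 1886 B

2, 1886


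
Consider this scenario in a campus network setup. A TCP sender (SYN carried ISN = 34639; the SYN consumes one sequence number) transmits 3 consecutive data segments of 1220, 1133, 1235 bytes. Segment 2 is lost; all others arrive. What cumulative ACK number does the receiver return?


SYN uses sequence number 34639; first data byte = ISN + 1 = 34640.
Segment 1: SEQ = 34640, len = 1220 B, covers [34640, 35859]
Segment 2: SEQ = 35860, len = 1133 B, covers [35860, 36992] [LOST]
Segment 3: SEQ = 36993, len = 1235 B, covers [36993, 38227]
In-order data received: bytes [34640, 35859] (segments 1..1).
Segment 2 missing -> gap begins at byte 35860; later segments buffered out of order.
Cumulative ACK = next expected in-order byte = 34640 + 1220 = 35860

35860


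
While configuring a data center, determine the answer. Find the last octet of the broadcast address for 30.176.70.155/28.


Given: IP = 30.176.70.155, prefix = /28
Host bits = 32 - 28 = 4
Network last octet = 155 AND mask = 144
Host part size = 2^4 - 1 = 15
Broadcast last octet = 144 OR 15 = 159

159


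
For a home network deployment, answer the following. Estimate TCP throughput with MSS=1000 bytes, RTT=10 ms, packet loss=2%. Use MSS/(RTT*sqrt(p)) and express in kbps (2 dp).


Given: MSS = 1000 bytes, RTT = 10 ms, loss = 2%
RTT in seconds = 10 / 1000 = 0.01
Loss rate = 2% = 0.02
sqrt(loss) = sqrt(0.02) = 0.141421356237
Throughput (bytes/s) = 1000 / (0.01 * 0.141421356237) = 707106.7812
Throughput (kbps) = 707106.7812 * 8 / 1000 = 5656.854249 -> 5656.85 kbps (2 dp)

5656.85


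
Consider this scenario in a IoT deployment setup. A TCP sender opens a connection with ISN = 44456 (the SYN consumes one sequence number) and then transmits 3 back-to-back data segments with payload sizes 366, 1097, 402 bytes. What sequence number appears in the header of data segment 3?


The SYN occupies sequence number ISN = 44456, so the first data byte is ISN + 1 = 44457.
SEQ of data segment i = (ISN + 1) + sum of payload sizes of segments 1..i-1.
Segment 1: SEQ = 44457, payload = 366 bytes
Segment 2: SEQ = 44823, payload = 1097 bytes
Segment 3: SEQ = 45920, payload = 402 bytes
SEQ of segment 3 = 44457 + 366 + 1097 = 45920

45920


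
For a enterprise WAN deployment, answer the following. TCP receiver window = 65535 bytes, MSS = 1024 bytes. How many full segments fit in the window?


Given: RWND = 65535 bytes, MSS = 1024 bytes
Full segments = floor(RWND / MSS)
Full segments = floor(65535 / 1024)
Full segments = floor(63.999) = 63

63


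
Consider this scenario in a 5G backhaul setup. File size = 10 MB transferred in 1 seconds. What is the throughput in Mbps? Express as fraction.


Given: file = 10 MB, time = 1 s
File in Mb = 10 * 8 = 80 Mb
Throughput = 80 / 1 Mbps
Throughput = 80 Mbps

80


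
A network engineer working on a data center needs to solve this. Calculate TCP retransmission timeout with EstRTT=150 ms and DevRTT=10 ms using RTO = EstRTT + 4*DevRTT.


Given: EstRTT = 150 ms, DevRTT = 10 ms
Timeout = EstRTT + 4 * DevRTT
4 * DevRTT = 4 * 10 = 40
Timeout = 150 + 40 = 190 ms

190


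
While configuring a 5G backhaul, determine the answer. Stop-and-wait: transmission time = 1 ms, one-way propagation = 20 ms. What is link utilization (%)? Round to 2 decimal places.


Given: Ttrans = 1 ms, Tprop = 20 ms
RTT = 2 * Tprop = 2 * 20 = 40 ms
U = Ttrans / (Ttrans + RTT)
U = 1 / (1 + 40)
U = 1 / 41 = 0.02439
U% = 2.44%

2.44


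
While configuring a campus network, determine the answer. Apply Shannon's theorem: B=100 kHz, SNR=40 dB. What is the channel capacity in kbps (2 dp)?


Given: B = 100 kHz, SNR = 40 dB
SNR linear = 10^(40/10) = 10000
1 + SNR = 10001
log2(10001) = 13.2878566418
C = 100 * 1000 * 13.2878566418 = 1328785.6642 bps
C = 1328.785664 kbps -> 1328.79 kbps (2 dp)

1328.79


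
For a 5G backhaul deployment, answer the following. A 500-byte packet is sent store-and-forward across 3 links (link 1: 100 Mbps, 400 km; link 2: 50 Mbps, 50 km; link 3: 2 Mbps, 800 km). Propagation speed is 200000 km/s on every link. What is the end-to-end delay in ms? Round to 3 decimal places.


Packet = 500 bytes = 4000 bits. Store-and-forward: sum (t_trans + t_prop) per link.
Link 1: t_trans = 4000/(100*10^6) s = 0.0400 ms; t_prop = 400/200000 s = 2.0000 ms; subtotal = 2.0400 ms
Link 2: t_trans = 4000/(50*10^6) s = 0.0800 ms; t_prop = 50/200000 s = 0.2500 ms; subtotal = 0.3300 ms
Link 3: t_trans = 4000/(2*10^6) s = 2.0000 ms; t_prop = 800/200000 s = 4.0000 ms; subtotal = 6.0000 ms
End-to-end = 2.0400 + 0.3300 + 6.0000 = 8.3700 ms -> 8.370 ms (3 dp)

8.370


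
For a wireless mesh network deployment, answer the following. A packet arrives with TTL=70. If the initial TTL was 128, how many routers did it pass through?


Given: initial TTL = 128, received TTL = 70
Hops = initial TTL - received TTL
Hops = 128 - 70 = 58

58


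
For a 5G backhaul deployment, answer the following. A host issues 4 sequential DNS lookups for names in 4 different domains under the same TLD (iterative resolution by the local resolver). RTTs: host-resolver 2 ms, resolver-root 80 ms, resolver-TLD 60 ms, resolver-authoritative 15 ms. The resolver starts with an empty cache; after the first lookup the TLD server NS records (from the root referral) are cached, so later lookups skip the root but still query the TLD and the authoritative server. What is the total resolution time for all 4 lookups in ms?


Lookup 1 (cold cache): local + root + TLD + auth = 2 + 80 + 60 + 15 = 157 ms
Lookups 2..4 (TLD NS cached -> skip root; new domain -> still ask TLD and auth): local + TLD + auth = 2 + 60 + 15 = 77 ms each
Remaining 3 lookups: 3 * 77 = 231 ms
Total = 157 + 231 = 388 ms

388


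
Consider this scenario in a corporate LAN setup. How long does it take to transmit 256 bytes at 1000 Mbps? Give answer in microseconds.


Given: packet = 256 bytes, bandwidth = 1000 Mbps
Packet in bits = 256 * 8 = 2048 bits
Bandwidth = 1000 * 10^6 = 1000000000 bps
Time = 2048 / 1000000000 seconds
Time in us = 2048 * 10^6 / 1000000000 = 2.048

2.048


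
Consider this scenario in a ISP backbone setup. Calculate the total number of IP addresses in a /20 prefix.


Given: CIDR prefix /20
Host bits = 32 - 20 = 12
Total addresses = 2^12 = 4096

4096


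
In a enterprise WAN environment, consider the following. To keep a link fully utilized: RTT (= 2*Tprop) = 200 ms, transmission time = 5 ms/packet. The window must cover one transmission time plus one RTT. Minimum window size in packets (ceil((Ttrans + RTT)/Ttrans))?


Given: Ttrans = 5 ms, RTT = 200 ms (= 2 * Tprop, Tprop = 100 ms)
Time until first ACK returns = Ttrans + RTT = 5 + 200 = 205 ms
Need W * Ttrans >= Ttrans + RTT  ->  W >= (Ttrans + RTT) / Ttrans
(Ttrans + RTT) / Ttrans = 205 / 5 = 41
W_min = ceil(41) = 41

41
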